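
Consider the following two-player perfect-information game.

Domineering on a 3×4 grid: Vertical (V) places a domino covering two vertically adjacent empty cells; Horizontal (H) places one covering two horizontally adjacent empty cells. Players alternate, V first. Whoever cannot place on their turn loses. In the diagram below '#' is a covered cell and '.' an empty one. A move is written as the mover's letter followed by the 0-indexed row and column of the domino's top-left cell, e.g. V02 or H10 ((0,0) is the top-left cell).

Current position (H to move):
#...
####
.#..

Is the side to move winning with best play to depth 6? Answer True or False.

p1 H@[#.../####/.#..]: H01[###./####/.#..]+1* H02[#.##/####/.#..]+1 H22[#.../####/.###]+1
p2 V@[###./####/.#..] terminal -1; root [#.../####/.#..] d6

H winning at [#.../####/.#..]: True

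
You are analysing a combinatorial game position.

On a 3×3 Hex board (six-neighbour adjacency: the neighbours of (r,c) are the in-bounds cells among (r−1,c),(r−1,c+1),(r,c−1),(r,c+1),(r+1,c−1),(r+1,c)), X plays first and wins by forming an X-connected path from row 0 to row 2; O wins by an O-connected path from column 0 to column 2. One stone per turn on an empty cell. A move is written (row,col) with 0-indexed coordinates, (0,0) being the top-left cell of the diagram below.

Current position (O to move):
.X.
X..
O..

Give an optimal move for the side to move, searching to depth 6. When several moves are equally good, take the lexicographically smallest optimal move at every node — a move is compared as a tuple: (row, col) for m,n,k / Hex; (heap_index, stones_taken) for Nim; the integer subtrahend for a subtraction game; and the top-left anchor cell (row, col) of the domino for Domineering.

p1 O@[.X./X../O..]: (0,0)[OX./X../O..]-1 (0,2)[.XO/X../O..]+1* (1,1)[.X./XO./O..]+1 (1,2)[.X./X.O/O..]+1 (2,1)[.X./X../OO.]+1 (2,2)[.X./X../O.O]+1
p2 X@[.XO/X../O..]: (0,0)[XXO/X../O..]-1* (1,1)[.XO/XX./O..]-1 (1,2)[.XO/X.X/O..]-1 (2,1)[.XO/X../OX.]-1 (2,2)[.XO/X../O.X]-1
p3 O@[XXO/X../O..]: (1,1)[XXO/XO./O..]+1* (1,2)[XXO/X.O/O..]+1 (2,1)[XXO/X../OO.]+1 (2,2)[XXO/X../O.O]+1
p4 X@[XXO/XO./O..] terminal -1; root [.X./X../O..] d6

O's best at [.X./X../O..]: (0,2)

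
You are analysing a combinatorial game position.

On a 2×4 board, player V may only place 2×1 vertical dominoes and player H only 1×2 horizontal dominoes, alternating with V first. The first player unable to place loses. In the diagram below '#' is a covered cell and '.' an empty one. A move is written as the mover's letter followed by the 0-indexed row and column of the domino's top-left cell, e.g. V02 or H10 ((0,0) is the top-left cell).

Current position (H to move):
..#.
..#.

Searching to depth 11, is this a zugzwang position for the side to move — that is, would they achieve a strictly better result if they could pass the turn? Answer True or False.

p1 H@[..#./..#.]: H00[###./..#.]+1* H10[..#./###.]+1
p2 V@[###./..#.]: V03[####/..##]-1*
p3 H@[####/..##]: H10[####/####]+1*
p4 V@[####/####] terminal -1; root [..#./..#.] d11
if H skipped the turn, V would face:
~ p1 V@[..#./..#.]: V00[#.#./#.#.]+1* V01[.##./.##.]+1 V03[..##/..##]-1
~ p2 H@[#.#./#.#.] terminal -1; root [..#./..#.] d11
compare (H): move=+1 vs pass=-1

zugzwang(..#./..#., H) = False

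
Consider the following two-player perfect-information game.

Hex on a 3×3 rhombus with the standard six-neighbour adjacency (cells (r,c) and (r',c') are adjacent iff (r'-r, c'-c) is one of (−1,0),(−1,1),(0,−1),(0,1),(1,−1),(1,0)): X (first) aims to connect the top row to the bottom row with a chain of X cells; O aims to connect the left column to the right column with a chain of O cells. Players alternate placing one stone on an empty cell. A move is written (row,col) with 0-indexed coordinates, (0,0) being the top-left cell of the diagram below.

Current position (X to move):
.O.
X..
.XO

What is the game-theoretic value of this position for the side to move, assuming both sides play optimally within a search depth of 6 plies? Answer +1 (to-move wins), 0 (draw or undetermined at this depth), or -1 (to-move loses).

value(.O./X../.XO, X) = +1

p1 X@[.O./X../.XO]: (0,0)[XO./X../.XO]+1* (0,2)[.OX/X../.XO]+1 (1,1)[.O./XX./.XO]+1 (1,2)[.O./X.X/.XO]+1 (2,0)[.O./X../XXO]+1
p2 O@[XO./X../.XO]: (0,2)[XOO/X../.XO]-1* (1,1)[XO./XO./.XO]-1 (1,2)[XO./X.O/.XO]-1 (2,0)[XO./X../OXO]-1
p3 X@[XOO/X../.XO]: (1,1)[XOO/XX./.XO]+1* (1,2)[XOO/X.X/.XO]+1 (2,0)[XOO/X../XXO]+1
p4 O@[XOO/XX./.XO] terminal -1; root [.O./X../.XO] d6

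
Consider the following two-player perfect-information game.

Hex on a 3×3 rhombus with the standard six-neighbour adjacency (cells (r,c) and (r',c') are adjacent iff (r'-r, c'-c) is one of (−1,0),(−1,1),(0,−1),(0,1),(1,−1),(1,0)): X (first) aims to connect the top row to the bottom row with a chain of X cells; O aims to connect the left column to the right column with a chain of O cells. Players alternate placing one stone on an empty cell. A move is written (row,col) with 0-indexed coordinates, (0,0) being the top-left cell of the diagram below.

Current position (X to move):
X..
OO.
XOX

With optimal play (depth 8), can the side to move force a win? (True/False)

ply 1, X at X../OO./XOX | (0,1)=-1→XX./OO./XOX*; (0,2)=-1→X.X/OO./XOX; (1,2)=-1→X../OOX/XOX
ply 2, O at XX./OO./XOX | (0,2)=+1→XXO/OO./XOX*; (1,2)=+1→XX./OOO/XOX
ply 3: XXO/OO./XOX is terminal -1 (X); from X../OO./XOX depth 8

X winning at [X../OO./XOX]: False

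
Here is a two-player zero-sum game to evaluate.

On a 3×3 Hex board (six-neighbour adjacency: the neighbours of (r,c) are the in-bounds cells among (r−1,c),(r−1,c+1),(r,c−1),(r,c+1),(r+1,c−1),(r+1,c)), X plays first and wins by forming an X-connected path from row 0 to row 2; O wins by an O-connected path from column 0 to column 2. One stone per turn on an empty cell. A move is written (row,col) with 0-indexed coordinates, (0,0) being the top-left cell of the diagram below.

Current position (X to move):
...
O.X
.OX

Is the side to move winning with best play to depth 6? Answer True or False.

X winning at [.../O.X/.OX]: True

p1 X@[.../O.X/.OX]: (0,0)[X../O.X/.OX]-1 (0,1)[.X./O.X/.OX]+1* (0,2)[..X/O.X/.OX]+1 (1,1)[.../OXX/.OX]+1 (2,0)[.../O.X/XOX]-1
p2 O@[.X./O.X/.OX]: (0,0)[OX./O.X/.OX]-1* (0,2)[.XO/O.X/.OX]-1 (1,1)[.X./OOX/.OX]-1 (2,0)[.X./O.X/OOX]-1
p3 X@[OX./O.X/.OX]: (0,2)[OXX/O.X/.OX]+1* (1,1)[OX./OXX/.OX]+1 (2,0)[OX./O.X/XOX]+1
p4 O@[OXX/O.X/.OX] terminal -1; root [.../O.X/.OX] d6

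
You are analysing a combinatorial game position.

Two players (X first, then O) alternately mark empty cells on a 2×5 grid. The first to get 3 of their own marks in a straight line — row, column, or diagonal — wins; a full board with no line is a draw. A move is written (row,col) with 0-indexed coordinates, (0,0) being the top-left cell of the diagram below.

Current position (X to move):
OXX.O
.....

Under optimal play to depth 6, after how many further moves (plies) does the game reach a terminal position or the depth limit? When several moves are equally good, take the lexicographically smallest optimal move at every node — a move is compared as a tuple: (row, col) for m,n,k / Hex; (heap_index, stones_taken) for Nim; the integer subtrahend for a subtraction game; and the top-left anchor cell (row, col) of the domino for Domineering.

PV length from [OXX.O/.....]: 1 ply

[OXX.O/.....] X move#1: (0,3):+1/OXXXO/.....*, (1,0):+0/OXX.O/X...., (1,1):+1/OXX.O/.X..., (1,2):+1/OXX.O/..X.., (1,3):+1/OXX.O/...X., (1,4):+0/OXX.O/....X
[OXXXO/.....] end (terminal -1, O#2); searched OXX.O/..... to 6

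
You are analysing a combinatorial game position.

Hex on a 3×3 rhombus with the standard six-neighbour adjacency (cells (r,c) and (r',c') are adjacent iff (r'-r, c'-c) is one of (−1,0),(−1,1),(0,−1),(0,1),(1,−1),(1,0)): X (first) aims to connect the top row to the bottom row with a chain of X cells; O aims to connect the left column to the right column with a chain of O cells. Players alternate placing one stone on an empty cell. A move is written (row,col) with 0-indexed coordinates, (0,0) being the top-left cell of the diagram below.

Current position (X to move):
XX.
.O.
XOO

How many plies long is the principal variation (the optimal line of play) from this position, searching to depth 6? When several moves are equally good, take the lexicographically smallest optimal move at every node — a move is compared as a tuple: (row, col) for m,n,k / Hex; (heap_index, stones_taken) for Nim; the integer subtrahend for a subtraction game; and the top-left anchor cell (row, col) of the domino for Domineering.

PV length from [XX./.O./XOO]: 1 ply

ply 1, X at XX./.O./XOO | (0,2)=-1→XXX/.O./XOO; (1,0)=+1→XX./XO./XOO*; (1,2)=-1→XX./.OX/XOO
ply 2: XX./XO./XOO is terminal -1 (O); from XX./.O./XOO depth 6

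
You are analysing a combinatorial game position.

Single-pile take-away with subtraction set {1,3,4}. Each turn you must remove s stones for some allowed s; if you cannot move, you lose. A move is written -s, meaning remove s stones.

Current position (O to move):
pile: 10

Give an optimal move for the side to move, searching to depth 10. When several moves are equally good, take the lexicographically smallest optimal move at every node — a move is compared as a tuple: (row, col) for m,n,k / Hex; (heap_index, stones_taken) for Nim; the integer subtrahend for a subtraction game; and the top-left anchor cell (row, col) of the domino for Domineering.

O's best at [10]: -1

[10] O move#1: -1:+1/9*, -3:+1/7, -4:-1/6
[9] X move#2: -1:-1/8*, -3:-1/6, -4:-1/5
[8] O move#3: -1:+1/7*, -3:-1/5, -4:-1/4
[7] X move#4: -1:-1/6*, -3:-1/4, -4:-1/3
[6] O move#5: -1:-1/5, -3:-1/3, -4:+1/2*
[2] X move#6: -1:-1/1*
[1] O move#7: -1:+1/0*
[0] end (terminal -1, X#8); searched 10 to 10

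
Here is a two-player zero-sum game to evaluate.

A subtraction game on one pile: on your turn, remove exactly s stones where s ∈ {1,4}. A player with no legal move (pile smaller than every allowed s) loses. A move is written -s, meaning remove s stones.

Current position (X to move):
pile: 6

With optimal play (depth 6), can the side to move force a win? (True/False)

X winning at [6]: True

[6] X move#1: -1:+1/5*, -4:+1/2
[5] O move#2: -1:-1/4*, -4:-1/1
[4] X move#3: -1:-1/3, -4:+1/0*
[0] end (terminal -1, O#4); searched 6 to 6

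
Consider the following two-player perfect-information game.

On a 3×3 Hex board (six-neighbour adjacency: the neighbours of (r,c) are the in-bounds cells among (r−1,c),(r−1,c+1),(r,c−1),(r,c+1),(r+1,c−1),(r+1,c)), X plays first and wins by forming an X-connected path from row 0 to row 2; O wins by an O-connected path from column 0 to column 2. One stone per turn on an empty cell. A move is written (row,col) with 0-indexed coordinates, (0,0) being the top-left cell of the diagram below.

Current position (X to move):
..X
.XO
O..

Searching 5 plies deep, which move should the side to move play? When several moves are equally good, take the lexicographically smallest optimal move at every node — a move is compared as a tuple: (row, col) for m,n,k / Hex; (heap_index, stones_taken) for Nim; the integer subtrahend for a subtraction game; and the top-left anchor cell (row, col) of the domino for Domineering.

X's best at [..X/.XO/O..]: (2,1)

[..X/.XO/O..] X move#1: (0,0):-1/X.X/.XO/O.., (0,1):-1/.XX/.XO/O.., (1,0):-1/..X/XXO/O.., (2,1):+1/..X/.XO/OX.*, (2,2):-1/..X/.XO/O.X
[..X/.XO/OX.] end (terminal -1, O#2); searched ..X/.XO/O.. to 5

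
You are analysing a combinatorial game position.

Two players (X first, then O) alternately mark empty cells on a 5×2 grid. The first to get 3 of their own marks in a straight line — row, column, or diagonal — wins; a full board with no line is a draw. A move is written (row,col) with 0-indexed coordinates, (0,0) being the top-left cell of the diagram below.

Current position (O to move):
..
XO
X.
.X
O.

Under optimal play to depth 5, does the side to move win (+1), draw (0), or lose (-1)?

value(../XO/X./.X/O., O) = -1

ply 1, O at ../XO/X./.X/O. | (0,0)=-1→O./XO/X./.X/O.*; (0,1)=-1→.O/XO/X./.X/O.; (2,1)=-1→../XO/XO/.X/O.; (3,0)=-1→../XO/X./OX/O.; (4,1)=-1→../XO/X./.X/OO
ply 2, X at O./XO/X./.X/O. | (0,1)=+0→OX/XO/X./.X/O.; (2,1)=+1→O./XO/XX/.X/O.*; (3,0)=+1→O./XO/X./XX/O.; (4,1)=+1→O./XO/X./.X/OX
ply 3, O at O./XO/XX/.X/O. | (0,1)=-1→OO/XO/XX/.X/O.*; (3,0)=-1→O./XO/XX/OX/O.; (4,1)=-1→O./XO/XX/.X/OO
ply 4, X at OO/XO/XX/.X/O. | (3,0)=+1→OO/XO/XX/XX/O.*; (4,1)=+1→OO/XO/XX/.X/OX
ply 5: OO/XO/XX/XX/O. is terminal -1 (O); from ../XO/X./.X/O. depth 5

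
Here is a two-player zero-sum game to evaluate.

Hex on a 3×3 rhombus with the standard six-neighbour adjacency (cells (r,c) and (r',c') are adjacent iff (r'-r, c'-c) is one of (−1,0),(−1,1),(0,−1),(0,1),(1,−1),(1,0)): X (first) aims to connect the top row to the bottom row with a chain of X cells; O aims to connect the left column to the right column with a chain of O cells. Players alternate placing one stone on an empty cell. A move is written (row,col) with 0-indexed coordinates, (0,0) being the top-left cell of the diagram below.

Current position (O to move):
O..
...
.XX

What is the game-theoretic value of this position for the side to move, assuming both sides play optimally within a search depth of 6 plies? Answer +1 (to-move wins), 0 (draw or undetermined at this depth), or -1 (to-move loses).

[O../.../.XX] O move#1: (0,1):-1/OO./.../.XX, (0,2):+1/O.O/.../.XX*, (1,0):-1/O../O../.XX, (1,1):+1/O../.O./.XX, (1,2):-1/O../..O/.XX, (2,0):-1/O../.../OXX
[O.O/.../.XX] X move#2: (0,1):-1/OXO/.../.XX*, (1,0):-1/O.O/X../.XX, (1,1):-1/O.O/.X./.XX, (1,2):-1/O.O/..X/.XX, (2,0):-1/O.O/.../XXX
[OXO/.../.XX] O move#3: (1,0):-1/OXO/O../.XX, (1,1):+1/OXO/.O./.XX*, (1,2):-1/OXO/..O/.XX, (2,0):-1/OXO/.../OXX
[OXO/.O./.XX] X move#4: (1,0):-1/OXO/XO./.XX*, (1,2):-1/OXO/.OX/.XX, (2,0):-1/OXO/.O./XXX
[OXO/XO./.XX] O move#5: (1,2):-1/OXO/XOO/.XX, (2,0):+1/OXO/XO./OXX*
[OXO/XO./OXX] end (terminal -1, X#6); searched O../.../.XX to 6

value(O../.../.XX, O) = +1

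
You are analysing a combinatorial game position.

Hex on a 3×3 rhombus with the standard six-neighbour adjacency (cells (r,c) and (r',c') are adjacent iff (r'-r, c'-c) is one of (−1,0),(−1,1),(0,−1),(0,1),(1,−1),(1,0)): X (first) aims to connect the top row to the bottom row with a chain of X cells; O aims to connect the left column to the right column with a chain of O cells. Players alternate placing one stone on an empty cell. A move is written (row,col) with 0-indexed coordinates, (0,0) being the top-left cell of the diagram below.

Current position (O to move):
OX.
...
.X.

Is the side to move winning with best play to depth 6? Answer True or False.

[OX./.../.X.] O move#1: (0,2):-1/OXO/.../.X., (1,0):-1/OX./O../.X., (1,1):+1/OX./.O./.X.*, (1,2):-1/OX./..O/.X., (2,0):-1/OX./.../OX., (2,2):-1/OX./.../.XO
[OX./.O./.X.] X move#2: (0,2):-1/OXX/.O./.X.*, (1,0):-1/OX./XO./.X., (1,2):-1/OX./.OX/.X., (2,0):-1/OX./.O./XX., (2,2):-1/OX./.O./.XX
[OXX/.O./.X.] O move#3: (1,0):-1/OXX/OO./.X., (1,2):+1/OXX/.OO/.X.*, (2,0):-1/OXX/.O./OX., (2,2):-1/OXX/.O./.XO
[OXX/.OO/.X.] X move#4: (1,0):-1/OXX/XOO/.X.*, (2,0):-1/OXX/.OO/XX., (2,2):-1/OXX/.OO/.XX
[OXX/XOO/.X.] O move#5: (2,0):+1/OXX/XOO/OX.*, (2,2):-1/OXX/XOO/.XO
[OXX/XOO/OX.] end (terminal -1, X#6); searched OX./.../.X. to 6

O winning at [OX./.../.X.]: True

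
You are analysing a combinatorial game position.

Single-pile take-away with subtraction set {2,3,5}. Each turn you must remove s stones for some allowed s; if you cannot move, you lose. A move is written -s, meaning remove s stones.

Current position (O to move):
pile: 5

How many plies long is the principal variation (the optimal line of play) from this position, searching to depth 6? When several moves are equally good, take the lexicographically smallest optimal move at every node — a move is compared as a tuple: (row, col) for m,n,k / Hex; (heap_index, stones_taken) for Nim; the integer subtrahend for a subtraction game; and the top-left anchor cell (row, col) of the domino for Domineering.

ply 1, O at 5 | -2=-1→3; -3=-1→2; -5=+1→0*
ply 2: 0 is terminal -1 (X); from 5 depth 6

PV length from [5]: 1 ply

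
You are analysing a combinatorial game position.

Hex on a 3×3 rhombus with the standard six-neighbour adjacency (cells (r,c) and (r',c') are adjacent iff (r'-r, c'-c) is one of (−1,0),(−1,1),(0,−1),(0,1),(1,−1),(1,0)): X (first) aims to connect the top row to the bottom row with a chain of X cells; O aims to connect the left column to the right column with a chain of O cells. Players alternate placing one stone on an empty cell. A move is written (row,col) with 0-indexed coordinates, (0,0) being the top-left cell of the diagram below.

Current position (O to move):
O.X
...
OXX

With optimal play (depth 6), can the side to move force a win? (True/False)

ply 1, O at O.X/.../OXX | (0,1)=-1→OOX/.../OXX*; (1,0)=-1→O.X/O../OXX; (1,1)=-1→O.X/.O./OXX; (1,2)=-1→O.X/..O/OXX
ply 2, X at OOX/.../OXX | (1,0)=+1→OOX/X../OXX*; (1,1)=+1→OOX/.X./OXX; (1,2)=+1→OOX/..X/OXX
ply 3, O at OOX/X../OXX | (1,1)=-1→OOX/XO./OXX*; (1,2)=-1→OOX/X.O/OXX
ply 4, X at OOX/XO./OXX | (1,2)=+1→OOX/XOX/OXX*
ply 5: OOX/XOX/OXX is terminal -1 (O); from O.X/.../OXX depth 6

O winning at [O.X/.../OXX]: False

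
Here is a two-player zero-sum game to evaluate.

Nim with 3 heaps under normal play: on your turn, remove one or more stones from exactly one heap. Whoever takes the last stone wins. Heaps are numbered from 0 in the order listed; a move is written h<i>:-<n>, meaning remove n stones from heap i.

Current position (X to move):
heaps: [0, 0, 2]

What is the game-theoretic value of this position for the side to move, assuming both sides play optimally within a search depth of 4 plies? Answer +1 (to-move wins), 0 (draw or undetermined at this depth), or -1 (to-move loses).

value((0,0,2), X) = +1

ply 1, X at (0,0,2) | h2:-1=-1→(0,0,1); h2:-2=+1→(0,0,0)*
ply 2: (0,0,0) is terminal -1 (O); from (0,0,2) depth 4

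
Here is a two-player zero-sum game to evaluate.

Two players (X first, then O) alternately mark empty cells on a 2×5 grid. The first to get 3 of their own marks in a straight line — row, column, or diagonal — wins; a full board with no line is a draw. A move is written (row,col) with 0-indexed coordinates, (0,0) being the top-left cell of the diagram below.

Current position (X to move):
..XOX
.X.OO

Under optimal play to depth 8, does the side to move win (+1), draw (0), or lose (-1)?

value(..XOX/.X.OO, X) = 0

p1 X@[..XOX/.X.OO]: (0,0)[X.XOX/.X.OO]-1 (0,1)[.XXOX/.X.OO]-1 (1,0)[..XOX/XX.OO]-1 (1,2)[..XOX/.XXOO]+0*
p2 O@[..XOX/.XXOO]: (0,0)[O.XOX/.XXOO]-1 (0,1)[.OXOX/.XXOO]-1 (1,0)[..XOX/OXXOO]+0*
p3 X@[..XOX/OXXOO]: (0,0)[X.XOX/OXXOO]+0* (0,1)[.XXOX/OXXOO]+0
p4 O@[X.XOX/OXXOO]: (0,1)[XOXOX/OXXOO]+0*
p5 X@[XOXOX/OXXOO] terminal +0; root [..XOX/.X.OO] d8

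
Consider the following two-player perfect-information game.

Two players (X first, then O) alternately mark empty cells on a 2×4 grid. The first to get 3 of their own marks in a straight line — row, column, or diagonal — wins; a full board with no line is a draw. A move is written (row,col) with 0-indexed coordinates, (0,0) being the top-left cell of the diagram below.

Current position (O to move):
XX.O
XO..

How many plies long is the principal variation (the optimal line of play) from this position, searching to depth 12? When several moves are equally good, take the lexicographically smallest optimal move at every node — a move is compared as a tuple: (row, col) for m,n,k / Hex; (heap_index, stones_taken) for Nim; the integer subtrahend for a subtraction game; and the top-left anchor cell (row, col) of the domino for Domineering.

PV length from [XX.O/XO..]: 3 plies

[XX.O/XO..] O move#1: (0,2):+0/XXOO/XO..*, (1,2):-1/XX.O/XOO., (1,3):-1/XX.O/XO.O
[XXOO/XO..] X move#2: (1,2):+0/XXOO/XOX.*, (1,3):+0/XXOO/XO.X
[XXOO/XOX.] O move#3: (1,3):+0/XXOO/XOXO*
[XXOO/XOXO] end (terminal +0, X#4); searched XX.O/XO.. to 12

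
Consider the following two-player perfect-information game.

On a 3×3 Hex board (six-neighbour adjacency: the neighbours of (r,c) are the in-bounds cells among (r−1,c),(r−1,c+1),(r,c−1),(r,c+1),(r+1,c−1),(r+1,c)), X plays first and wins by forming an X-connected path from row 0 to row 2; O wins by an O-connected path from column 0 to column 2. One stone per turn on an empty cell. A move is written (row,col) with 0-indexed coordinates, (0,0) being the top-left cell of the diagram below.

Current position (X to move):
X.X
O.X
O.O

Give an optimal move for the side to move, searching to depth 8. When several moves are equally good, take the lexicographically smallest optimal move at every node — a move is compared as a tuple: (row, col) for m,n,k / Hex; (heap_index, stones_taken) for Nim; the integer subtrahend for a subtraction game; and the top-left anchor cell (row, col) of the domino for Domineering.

X's best at [X.X/O.X/O.O]: (2,1)

ply 1, X at X.X/O.X/O.O | (0,1)=-1→XXX/O.X/O.O; (1,1)=-1→X.X/OXX/O.O; (2,1)=+1→X.X/O.X/OXO*
ply 2: X.X/O.X/OXO is terminal -1 (O); from X.X/O.X/O.O depth 8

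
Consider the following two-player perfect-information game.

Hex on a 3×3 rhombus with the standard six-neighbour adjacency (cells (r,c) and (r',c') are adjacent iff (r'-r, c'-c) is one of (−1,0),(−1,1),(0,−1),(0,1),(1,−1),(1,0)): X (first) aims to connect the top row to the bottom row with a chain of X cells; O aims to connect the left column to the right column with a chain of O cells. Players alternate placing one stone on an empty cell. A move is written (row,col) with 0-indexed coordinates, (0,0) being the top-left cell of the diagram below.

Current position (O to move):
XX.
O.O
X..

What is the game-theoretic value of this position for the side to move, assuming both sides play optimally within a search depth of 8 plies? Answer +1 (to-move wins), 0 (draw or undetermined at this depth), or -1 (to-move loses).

value(XX./O.O/X.., O) = +1

[XX./O.O/X..] O move#1: (0,2):-1/XXO/O.O/X.., (1,1):+1/XX./OOO/X..*, (2,1):-1/XX./O.O/XO., (2,2):-1/XX./O.O/X.O
[XX./OOO/X..] end (terminal -1, X#2); searched XX./O.O/X.. to 8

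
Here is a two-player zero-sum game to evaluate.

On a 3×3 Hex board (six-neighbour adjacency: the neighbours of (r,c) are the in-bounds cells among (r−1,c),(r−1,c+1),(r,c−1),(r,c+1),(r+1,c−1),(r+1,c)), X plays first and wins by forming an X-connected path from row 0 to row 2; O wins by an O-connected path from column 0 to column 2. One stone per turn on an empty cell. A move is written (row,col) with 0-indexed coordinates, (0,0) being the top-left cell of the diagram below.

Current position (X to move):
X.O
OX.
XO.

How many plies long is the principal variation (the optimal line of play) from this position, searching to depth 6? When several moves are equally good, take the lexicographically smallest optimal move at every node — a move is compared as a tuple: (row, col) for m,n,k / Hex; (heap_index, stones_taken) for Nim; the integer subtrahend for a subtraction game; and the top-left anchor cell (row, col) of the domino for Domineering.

[X.O/OX./XO.] X move#1: (0,1):+1/XXO/OX./XO.*, (1,2):-1/X.O/OXX/XO., (2,2):-1/X.O/OX./XOX
[XXO/OX./XO.] end (terminal -1, O#2); searched X.O/OX./XO. to 6

PV length from [X.O/OX./XO.]: 1 ply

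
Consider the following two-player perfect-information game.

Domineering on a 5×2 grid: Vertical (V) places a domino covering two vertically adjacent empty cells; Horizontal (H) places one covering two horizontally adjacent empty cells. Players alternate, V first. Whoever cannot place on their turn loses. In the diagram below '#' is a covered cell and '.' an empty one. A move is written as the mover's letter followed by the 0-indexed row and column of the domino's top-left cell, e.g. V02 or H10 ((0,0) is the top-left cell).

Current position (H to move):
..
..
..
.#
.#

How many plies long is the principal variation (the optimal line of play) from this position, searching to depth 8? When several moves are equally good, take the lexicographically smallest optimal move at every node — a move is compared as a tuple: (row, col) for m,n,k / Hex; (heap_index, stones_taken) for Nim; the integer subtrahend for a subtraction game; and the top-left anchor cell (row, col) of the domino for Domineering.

[../../../.#/.#] H move#1: H00:-1/##/../../.#/.#, H10:+1/../##/../.#/.#*, H20:-1/../../##/.#/.#
[../##/../.#/.#] V move#2: V20:-1/../##/#./##/.#*, V30:-1/../##/../##/##
[../##/#./##/.#] H move#3: H00:+1/##/##/#./##/.#*
[##/##/#./##/.#] end (terminal -1, V#4); searched ../../../.#/.# to 8

PV length from [../../../.#/.#]: 3 plies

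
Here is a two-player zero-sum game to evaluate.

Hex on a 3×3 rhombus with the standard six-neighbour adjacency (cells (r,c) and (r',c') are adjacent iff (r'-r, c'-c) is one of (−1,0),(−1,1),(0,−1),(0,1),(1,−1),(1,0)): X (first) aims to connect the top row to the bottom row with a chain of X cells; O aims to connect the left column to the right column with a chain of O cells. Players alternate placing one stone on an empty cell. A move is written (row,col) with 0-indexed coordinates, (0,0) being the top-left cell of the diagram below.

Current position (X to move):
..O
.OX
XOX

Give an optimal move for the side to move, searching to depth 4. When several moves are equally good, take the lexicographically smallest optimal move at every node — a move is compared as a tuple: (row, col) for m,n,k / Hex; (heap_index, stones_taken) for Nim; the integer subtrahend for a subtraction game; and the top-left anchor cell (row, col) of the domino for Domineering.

[..O/.OX/XOX] X move#1: (0,0):-1/X.O/.OX/XOX, (0,1):-1/.XO/.OX/XOX, (1,0):+1/..O/XOX/XOX*
[..O/XOX/XOX] O move#2: (0,0):-1/O.O/XOX/XOX*, (0,1):-1/.OO/XOX/XOX
[O.O/XOX/XOX] X move#3: (0,1):+1/OXO/XOX/XOX*
[OXO/XOX/XOX] end (terminal -1, O#4); searched ..O/.OX/XOX to 4

X's best at [..O/.OX/XOX]: (1,0)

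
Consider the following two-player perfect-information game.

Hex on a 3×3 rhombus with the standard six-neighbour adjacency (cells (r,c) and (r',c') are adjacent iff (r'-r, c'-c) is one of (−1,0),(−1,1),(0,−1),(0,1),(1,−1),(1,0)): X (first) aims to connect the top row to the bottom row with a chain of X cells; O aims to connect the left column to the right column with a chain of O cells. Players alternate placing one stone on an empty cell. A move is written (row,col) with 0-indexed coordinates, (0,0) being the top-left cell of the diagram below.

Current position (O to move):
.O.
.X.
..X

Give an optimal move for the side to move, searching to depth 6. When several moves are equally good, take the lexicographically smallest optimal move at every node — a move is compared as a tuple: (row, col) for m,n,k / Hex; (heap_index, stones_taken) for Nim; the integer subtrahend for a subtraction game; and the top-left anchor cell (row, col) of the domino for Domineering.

ply 1, O at .O./.X./..X | (0,0)=-1→OO./.X./..X; (0,2)=+1→.OO/.X./..X*; (1,0)=-1→.O./OX./..X; (1,2)=-1→.O./.XO/..X; (2,0)=-1→.O./.X./O.X; (2,1)=-1→.O./.X./.OX
ply 2, X at .OO/.X./..X | (0,0)=-1→XOO/.X./..X*; (1,0)=-1→.OO/XX./..X; (1,2)=-1→.OO/.XX/..X; (2,0)=-1→.OO/.X./X.X; (2,1)=-1→.OO/.X./.XX
ply 3, O at XOO/.X./..X | (1,0)=+1→XOO/OX./..X*; (1,2)=-1→XOO/.XO/..X; (2,0)=-1→XOO/.X./O.X; (2,1)=-1→XOO/.X./.OX
ply 4: XOO/OX./..X is terminal -1 (X); from .O./.X./..X depth 6

O's best at [.O./.X./..X]: (0,2)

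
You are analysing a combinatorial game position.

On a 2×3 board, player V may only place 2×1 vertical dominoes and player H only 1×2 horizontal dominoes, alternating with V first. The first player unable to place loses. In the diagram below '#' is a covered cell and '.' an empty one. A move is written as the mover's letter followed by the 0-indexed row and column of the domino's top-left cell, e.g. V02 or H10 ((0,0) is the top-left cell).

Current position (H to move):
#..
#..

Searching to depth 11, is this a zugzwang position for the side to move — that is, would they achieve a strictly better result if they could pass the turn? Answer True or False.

p1 H@[#../#..]: H01[###/#..]+1* H11[#../###]+1
p2 V@[###/#..] terminal -1; root [#../#..] d11
pass branch (V moves first from the same position):
  | p1 V@[#../#..]: V01[##./##.]+1* V02[#.#/#.#]+1
  | p2 H@[##./##.] terminal -1; root [#../#..] d11
H moving scores +1; H passing scores -1

zugzwang(#../#.., H) = False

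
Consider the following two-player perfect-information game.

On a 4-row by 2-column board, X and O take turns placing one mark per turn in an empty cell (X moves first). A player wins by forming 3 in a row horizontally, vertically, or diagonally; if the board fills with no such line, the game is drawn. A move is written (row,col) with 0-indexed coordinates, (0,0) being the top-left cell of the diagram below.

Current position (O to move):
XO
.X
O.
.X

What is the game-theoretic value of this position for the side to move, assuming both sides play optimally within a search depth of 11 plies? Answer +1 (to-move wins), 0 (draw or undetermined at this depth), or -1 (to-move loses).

[XO/.X/O./.X] O move#1: (1,0):-1/XO/OX/O./.X, (2,1):+0/XO/.X/OO/.X*, (3,0):-1/XO/.X/O./OX
[XO/.X/OO/.X] X move#2: (1,0):+0/XO/XX/OO/.X*, (3,0):+0/XO/.X/OO/XX
[XO/XX/OO/.X] O move#3: (3,0):+0/XO/XX/OO/OX*
[XO/XX/OO/OX] end (terminal +0, X#4); searched XO/.X/O./.X to 11

value(XO/.X/O./.X, O) = 0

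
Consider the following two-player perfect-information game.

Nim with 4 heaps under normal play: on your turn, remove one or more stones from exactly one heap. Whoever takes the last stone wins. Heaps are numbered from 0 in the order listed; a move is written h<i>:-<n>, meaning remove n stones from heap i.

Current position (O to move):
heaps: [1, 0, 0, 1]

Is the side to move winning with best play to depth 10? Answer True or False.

ply 1, O at (1,0,0,1) | h0:-1=-1→(0,0,0,1)*; h3:-1=-1→(1,0,0,0)
ply 2, X at (0,0,0,1) | h3:-1=+1→(0,0,0,0)*
ply 3: (0,0,0,0) is terminal -1 (O); from (1,0,0,1) depth 10

O winning at [(1,0,0,1)]: False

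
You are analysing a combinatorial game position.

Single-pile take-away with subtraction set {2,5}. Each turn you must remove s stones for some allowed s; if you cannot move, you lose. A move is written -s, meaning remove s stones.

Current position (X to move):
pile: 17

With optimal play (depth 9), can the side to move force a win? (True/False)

p1 X@[17]: -2[15]+1* -5[12]-1
p2 O@[15]: -2[13]-1* -5[10]-1
p3 X@[13]: -2[11]+1* -5[8]+1
p4 O@[11]: -2[9]-1* -5[6]-1
p5 X@[9]: -2[7]+1* -5[4]+1
p6 O@[7]: -2[5]-1* -5[2]-1
p7 X@[5]: -2[3]-1 -5[0]+1*
p8 O@[0] terminal -1; root [17] d9

X winning at [17]: True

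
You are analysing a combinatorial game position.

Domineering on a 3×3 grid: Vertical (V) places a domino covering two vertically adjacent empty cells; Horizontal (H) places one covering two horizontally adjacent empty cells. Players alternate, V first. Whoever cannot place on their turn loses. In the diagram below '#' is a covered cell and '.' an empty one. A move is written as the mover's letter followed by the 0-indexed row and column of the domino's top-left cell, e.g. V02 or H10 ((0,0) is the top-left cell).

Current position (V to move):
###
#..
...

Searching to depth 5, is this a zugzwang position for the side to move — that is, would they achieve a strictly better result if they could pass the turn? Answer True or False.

zugzwang(###/#../..., V) = False

ply 1, V at ###/#../... | V11=+1→###/##./.#.*; V12=-1→###/#.#/..#
ply 2: ###/##./.#. is terminal -1 (H); from ###/#../... depth 5
suppose V passes — search the same position with H to move:
pass> ply 1, H at ###/#../... | H11=+1→###/###/...*; H20=-1→###/#../##.; H21=+1→###/#../.##
pass> ply 2: ###/###/... is terminal -1 (V); from ###/#../... depth 5
for V: play +1, pass -1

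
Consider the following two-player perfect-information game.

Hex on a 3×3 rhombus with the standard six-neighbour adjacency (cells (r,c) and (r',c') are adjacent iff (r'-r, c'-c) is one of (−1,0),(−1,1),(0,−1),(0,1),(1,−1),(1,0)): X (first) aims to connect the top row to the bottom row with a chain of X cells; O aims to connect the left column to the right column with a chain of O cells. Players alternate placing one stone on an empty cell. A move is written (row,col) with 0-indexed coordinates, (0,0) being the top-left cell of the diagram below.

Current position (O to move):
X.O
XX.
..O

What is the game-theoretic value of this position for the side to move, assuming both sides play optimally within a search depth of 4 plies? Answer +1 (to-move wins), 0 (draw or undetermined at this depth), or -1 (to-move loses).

ply 1, O at X.O/XX./..O | (0,1)=-1→XOO/XX./..O*; (1,2)=-1→X.O/XXO/..O; (2,0)=-1→X.O/XX./O.O; (2,1)=-1→X.O/XX./.OO
ply 2, X at XOO/XX./..O | (1,2)=+1→XOO/XXX/..O*; (2,0)=+1→XOO/XX./X.O; (2,1)=+1→XOO/XX./.XO
ply 3, O at XOO/XXX/..O | (2,0)=-1→XOO/XXX/O.O*; (2,1)=-1→XOO/XXX/.OO
ply 4, X at XOO/XXX/O.O | (2,1)=+1→XOO/XXX/OXO*
ply 5: XOO/XXX/OXO is terminal -1 (O); from X.O/XX./..O depth 4

value(X.O/XX./..O, O) = -1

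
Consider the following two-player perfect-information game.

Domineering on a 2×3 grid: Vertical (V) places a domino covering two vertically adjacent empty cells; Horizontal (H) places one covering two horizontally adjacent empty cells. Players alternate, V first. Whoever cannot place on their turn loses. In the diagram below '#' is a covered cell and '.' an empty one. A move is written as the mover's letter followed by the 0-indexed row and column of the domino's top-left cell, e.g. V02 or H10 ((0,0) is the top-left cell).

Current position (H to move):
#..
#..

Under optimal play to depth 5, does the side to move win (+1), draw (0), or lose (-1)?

value(#../#.., H) = +1

ply 1, H at #../#.. | H01=+1→###/#..*; H11=+1→#../###
ply 2: ###/#.. is terminal -1 (V); from #../#.. depth 5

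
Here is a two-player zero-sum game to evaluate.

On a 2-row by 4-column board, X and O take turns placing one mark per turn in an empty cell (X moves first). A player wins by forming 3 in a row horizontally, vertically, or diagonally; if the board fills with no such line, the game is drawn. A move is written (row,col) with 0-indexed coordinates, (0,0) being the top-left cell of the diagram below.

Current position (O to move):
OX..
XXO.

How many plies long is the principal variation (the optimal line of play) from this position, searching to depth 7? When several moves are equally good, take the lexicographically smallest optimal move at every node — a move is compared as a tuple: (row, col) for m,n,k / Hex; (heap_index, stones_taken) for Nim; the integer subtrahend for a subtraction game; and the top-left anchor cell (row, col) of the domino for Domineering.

PV length from [OX../XXO.]: 3 plies

p1 O@[OX../XXO.]: (0,2)[OXO./XXO.]+0* (0,3)[OX.O/XXO.]+0 (1,3)[OX../XXOO]+0
p2 X@[OXO./XXO.]: (0,3)[OXOX/XXO.]+0* (1,3)[OXO./XXOX]+0
p3 O@[OXOX/XXO.]: (1,3)[OXOX/XXOO]+0*
p4 X@[OXOX/XXOO] terminal +0; root [OX../XXO.] d7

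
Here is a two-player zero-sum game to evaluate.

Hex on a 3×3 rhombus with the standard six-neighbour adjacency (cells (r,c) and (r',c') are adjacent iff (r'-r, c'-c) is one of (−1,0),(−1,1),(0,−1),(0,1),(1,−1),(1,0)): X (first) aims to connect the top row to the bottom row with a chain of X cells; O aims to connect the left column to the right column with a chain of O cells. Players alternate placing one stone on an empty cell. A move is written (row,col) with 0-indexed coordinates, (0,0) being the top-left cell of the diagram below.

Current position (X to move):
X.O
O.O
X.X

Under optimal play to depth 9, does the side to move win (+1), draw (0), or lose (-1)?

[X.O/O.O/X.X] X move#1: (0,1):-1/XXO/O.O/X.X*, (1,1):-1/X.O/OXO/X.X, (2,1):-1/X.O/O.O/XXX
[XXO/O.O/X.X] O move#2: (1,1):+1/XXO/OOO/X.X*, (2,1):-1/XXO/O.O/XOX
[XXO/OOO/X.X] end (terminal -1, X#3); searched X.O/O.O/X.X to 9

value(X.O/O.O/X.X, X) = -1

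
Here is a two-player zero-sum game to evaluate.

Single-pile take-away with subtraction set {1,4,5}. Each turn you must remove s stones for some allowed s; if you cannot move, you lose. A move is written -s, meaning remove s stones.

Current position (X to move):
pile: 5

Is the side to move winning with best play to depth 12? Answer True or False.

X winning at [5]: True

ply 1, X at 5 | -1=-1→4; -4=-1→1; -5=+1→0*
ply 2: 0 is terminal -1 (O); from 5 depth 12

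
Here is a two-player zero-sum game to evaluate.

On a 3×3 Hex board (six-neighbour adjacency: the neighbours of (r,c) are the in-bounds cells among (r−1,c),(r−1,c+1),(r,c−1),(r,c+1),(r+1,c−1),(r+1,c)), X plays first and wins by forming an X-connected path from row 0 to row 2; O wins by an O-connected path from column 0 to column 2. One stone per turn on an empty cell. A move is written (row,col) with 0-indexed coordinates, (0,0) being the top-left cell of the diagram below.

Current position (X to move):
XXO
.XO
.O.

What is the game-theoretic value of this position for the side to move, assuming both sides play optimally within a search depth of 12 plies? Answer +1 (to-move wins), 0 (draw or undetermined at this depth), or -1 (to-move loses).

ply 1, X at XXO/.XO/.O. | (1,0)=-1→XXO/XXO/.O.; (2,0)=+1→XXO/.XO/XO.*; (2,2)=-1→XXO/.XO/.OX
ply 2: XXO/.XO/XO. is terminal -1 (O); from XXO/.XO/.O. depth 12

value(XXO/.XO/.O., X) = +1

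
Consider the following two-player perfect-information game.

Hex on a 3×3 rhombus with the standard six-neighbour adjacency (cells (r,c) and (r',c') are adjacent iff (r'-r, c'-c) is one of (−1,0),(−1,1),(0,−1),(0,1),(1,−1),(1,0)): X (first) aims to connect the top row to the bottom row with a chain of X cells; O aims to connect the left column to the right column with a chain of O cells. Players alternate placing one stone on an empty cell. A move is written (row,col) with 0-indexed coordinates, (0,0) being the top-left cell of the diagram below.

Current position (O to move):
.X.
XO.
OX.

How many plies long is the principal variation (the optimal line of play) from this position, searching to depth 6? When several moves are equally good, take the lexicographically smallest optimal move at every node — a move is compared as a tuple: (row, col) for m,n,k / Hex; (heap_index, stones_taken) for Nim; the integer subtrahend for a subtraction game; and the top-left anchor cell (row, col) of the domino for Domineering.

PV length from [.X./XO./OX.]: 3 plies

p1 O@[.X./XO./OX.]: (0,0)[OX./XO./OX.]+1* (0,2)[.XO/XO./OX.]+1 (1,2)[.X./XOO/OX.]+1 (2,2)[.X./XO./OXO]+1
p2 X@[OX./XO./OX.]: (0,2)[OXX/XO./OX.]-1* (1,2)[OX./XOX/OX.]-1 (2,2)[OX./XO./OXX]-1
p3 O@[OXX/XO./OX.]: (1,2)[OXX/XOO/OX.]+1* (2,2)[OXX/XO./OXO]-1
p4 X@[OXX/XOO/OX.] terminal -1; root [.X./XO./OX.] d6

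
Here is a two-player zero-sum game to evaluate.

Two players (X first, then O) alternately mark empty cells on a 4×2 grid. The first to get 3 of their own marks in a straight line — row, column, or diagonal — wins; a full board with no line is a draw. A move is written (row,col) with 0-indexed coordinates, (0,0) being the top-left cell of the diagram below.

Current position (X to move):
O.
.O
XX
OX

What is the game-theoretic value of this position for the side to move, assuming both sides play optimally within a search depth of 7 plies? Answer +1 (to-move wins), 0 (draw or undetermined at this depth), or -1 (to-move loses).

value(O./.O/XX/OX, X) = 0

ply 1, X at O./.O/XX/OX | (0,1)=+0→OX/.O/XX/OX*; (1,0)=+0→O./XO/XX/OX
ply 2, O at OX/.O/XX/OX | (1,0)=+0→OX/OO/XX/OX*
ply 3: OX/OO/XX/OX is terminal +0 (X); from O./.O/XX/OX depth 7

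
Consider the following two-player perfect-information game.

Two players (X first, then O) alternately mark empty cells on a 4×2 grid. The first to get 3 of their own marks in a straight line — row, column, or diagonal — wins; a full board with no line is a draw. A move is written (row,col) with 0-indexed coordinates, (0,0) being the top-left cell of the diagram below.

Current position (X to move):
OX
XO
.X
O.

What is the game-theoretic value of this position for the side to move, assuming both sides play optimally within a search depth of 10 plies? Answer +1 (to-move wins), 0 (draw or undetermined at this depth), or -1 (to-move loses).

value(OX/XO/.X/O., X) = 0

p1 X@[OX/XO/.X/O.]: (2,0)[OX/XO/XX/O.]+0* (3,1)[OX/XO/.X/OX]+0
p2 O@[OX/XO/XX/O.]: (3,1)[OX/XO/XX/OO]+0*
p3 X@[OX/XO/XX/OO] terminal +0; root [OX/XO/.X/O.] d10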